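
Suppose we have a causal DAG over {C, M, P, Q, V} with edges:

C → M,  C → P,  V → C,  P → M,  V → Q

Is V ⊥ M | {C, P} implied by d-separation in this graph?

Yes

There are 2 undirected paths between V and M; checking each against the conditioning set {C, P}:
Path 1: V → C → P → M
  C is a chain here and C is conditioned on, so the path is blocked at C.
Path 2: V → C → M
  C is a chain here and C is conditioned on, so the path is blocked at C.
Every path is blocked, so V and M are d-separated given {C, P}.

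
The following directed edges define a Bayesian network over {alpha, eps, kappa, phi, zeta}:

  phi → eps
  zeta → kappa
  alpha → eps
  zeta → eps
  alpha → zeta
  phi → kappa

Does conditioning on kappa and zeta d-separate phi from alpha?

Yes — phi and alpha are d-separated given {kappa, zeta}.

There are 4 undirected paths between phi and alpha; checking each against the conditioning set {kappa, zeta}:
Path 1: phi → kappa ← zeta ← alpha
  zeta is a chain here and zeta is conditioned on, so the path is blocked at zeta.
Path 2: phi → kappa ← zeta → eps ← alpha
  zeta is a fork here and zeta is conditioned on, so the path is blocked at zeta.
Path 3: phi → eps ← zeta ← alpha
  eps is a collider here and neither eps nor any of its descendants is conditioned on, so the collider stays closed — the path is blocked at eps.
Path 4: phi → eps ← alpha
  eps is a collider here and neither eps nor any of its descendants is conditioned on, so the collider stays closed — the path is blocked at eps.
Since every path is blocked, d-separation holds.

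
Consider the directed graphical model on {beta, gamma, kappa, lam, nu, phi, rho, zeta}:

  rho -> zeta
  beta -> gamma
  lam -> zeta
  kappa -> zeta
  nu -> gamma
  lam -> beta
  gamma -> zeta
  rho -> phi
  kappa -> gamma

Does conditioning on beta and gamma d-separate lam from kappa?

Yes

4 paths connect lam and kappa; each must be blocked for d-separation to hold:
Path 1: lam → beta → gamma → zeta ← kappa
  beta is a chain here and beta is conditioned on, so the path is blocked at beta.
Path 2: lam → beta → gamma ← kappa
  beta is a chain here and beta is conditioned on, so the path is blocked at beta.
Path 3: lam → zeta ← gamma ← kappa
  zeta is a collider here and neither zeta nor any of its descendants is conditioned on, so the collider stays closed — the path is blocked at zeta.
Path 4: lam → zeta ← kappa
  zeta is a collider here and neither zeta nor any of its descendants is conditioned on, so the collider stays closed — the path is blocked at zeta.
All paths are blocked; lam ⊥ kappa | {beta, gamma} holds.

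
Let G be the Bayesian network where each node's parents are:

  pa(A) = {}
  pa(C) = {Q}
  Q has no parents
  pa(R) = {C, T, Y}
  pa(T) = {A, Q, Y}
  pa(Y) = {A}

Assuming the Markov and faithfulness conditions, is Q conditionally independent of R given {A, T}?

4 paths connect Q and R; each must be blocked for d-separation to hold:
Path 1: Q → C → R
  C is a chain and C is not conditioned on — no node blocks this path, so it is active.
Path 2: Q → T → R
  T is a chain here and T is conditioned on, so the path is blocked at T.
Path 3: Q → T ← A → Y → R
  A is a fork here and A is conditioned on, so the path is blocked at A.
Path 4: Q → T ← Y → R
  T is a collider and T is conditioned on, which opens it; Y is a fork and Y is not conditioned on — no node blocks this path, so it is active.
At least one path is unblocked, so d-separation fails.

No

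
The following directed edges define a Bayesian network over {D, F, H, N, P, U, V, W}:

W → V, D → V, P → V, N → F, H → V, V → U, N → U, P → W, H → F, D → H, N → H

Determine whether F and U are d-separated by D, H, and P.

No — F and U are not d-separated given {D, H, P}.

We examine all 6 paths between F and U:
Path 1: F ← N → U
  N is a fork and N is not conditioned on — no node blocks this path, so it is active.
Path 2: F ← N → H → V → U
  H is a chain here and H is conditioned on, so the path is blocked at H.
Path 3: F ← N → H ← D → V → U
  D is a fork here and D is conditioned on, so the path is blocked at D.
Path 4: F ← H ← N → U
  H is a chain here and H is conditioned on, so the path is blocked at H.
Path 5: F ← H → V → U
  H is a fork here and H is conditioned on, so the path is blocked at H.
Path 6: F ← H ← D → V → U
  H is a chain here and H is conditioned on, so the path is blocked at H.
At least one path is unblocked, so d-separation fails.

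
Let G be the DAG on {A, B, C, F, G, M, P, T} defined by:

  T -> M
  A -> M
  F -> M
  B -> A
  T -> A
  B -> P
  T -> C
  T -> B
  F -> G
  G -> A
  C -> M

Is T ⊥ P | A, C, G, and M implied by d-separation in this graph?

No

Enumerating the 6 paths from T to P and testing each for blocking by {A, C, G, M}:
Path 1: T → C → M ← A ← B → P
  C is a chain here and C is conditioned on, so the path is blocked at C.
Path 2: T → C → M ← F → G → A ← B → P
  C is a chain here and C is conditioned on, so the path is blocked at C.
Path 3: T → A ← B → P
  A is a collider and A is conditioned on, which opens it; B is a fork and B is not conditioned on — no node blocks this path, so it is active.
Path 4: T → M ← A ← B → P
  A is a chain here and A is conditioned on, so the path is blocked at A.
Path 5: T → M ← F → G → A ← B → P
  G is a chain here and G is conditioned on, so the path is blocked at G.
Path 6: T → B → P
  B is a chain and B is not conditioned on — no node blocks this path, so it is active.
Since the path T → A ← B → P is active, T and P are not d-separated given {A, C, G, M}.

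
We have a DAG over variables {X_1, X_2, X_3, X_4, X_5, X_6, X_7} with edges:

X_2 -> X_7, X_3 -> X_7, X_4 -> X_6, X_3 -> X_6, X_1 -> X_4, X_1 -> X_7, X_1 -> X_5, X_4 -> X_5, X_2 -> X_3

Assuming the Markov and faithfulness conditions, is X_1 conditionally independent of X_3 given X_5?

Yes

4 paths connect X_1 and X_3; each must be blocked for d-separation to hold:
Path 1: X_1 → X_4 → X_6 ← X_3
  X_6 is a collider here and neither X_6 nor any of its descendants is conditioned on, so the collider stays closed — the path is blocked at X_6.
Path 2: X_1 → X_5 ← X_4 → X_6 ← X_3
  X_6 is a collider here and neither X_6 nor any of its descendants is conditioned on, so the collider stays closed — the path is blocked at X_6.
Path 3: X_1 → X_7 ← X_2 → X_3
  X_7 is a collider here and neither X_7 nor any of its descendants is conditioned on, so the collider stays closed — the path is blocked at X_7.
Path 4: X_1 → X_7 ← X_3
  X_7 is a collider here and neither X_7 nor any of its descendants is conditioned on, so the collider stays closed — the path is blocked at X_7.
Every path is blocked, so X_1 and X_3 are d-separated given {X_5}.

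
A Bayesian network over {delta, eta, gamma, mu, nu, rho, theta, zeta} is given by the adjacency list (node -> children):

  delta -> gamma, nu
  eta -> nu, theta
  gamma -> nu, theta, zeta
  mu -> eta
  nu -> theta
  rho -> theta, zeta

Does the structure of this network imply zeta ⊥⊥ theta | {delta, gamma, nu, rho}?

Yes

6 paths connect zeta and theta; each must be blocked for d-separation to hold:
  1. zeta ← gamma → nu ← eta → theta — gamma:fork[blocks]; nu:collider[open]; eta:fork[open] ⇒ blocked
  2. zeta ← gamma → nu → theta — gamma:fork[blocks]; nu:chain[blocks] ⇒ blocked
  3. zeta ← gamma ← delta → nu ← eta → theta — gamma:chain[blocks]; delta:fork[blocks]; nu:collider[open]; eta:fork[open] ⇒ blocked
  4. zeta ← gamma ← delta → nu → theta — gamma:chain[blocks]; delta:fork[blocks]; nu:chain[blocks] ⇒ blocked
  5. zeta ← gamma → theta — gamma:fork[blocks] ⇒ blocked
  6. zeta ← rho → theta — rho:fork[blocks] ⇒ blocked
All paths are blocked; zeta ⊥ theta | {delta, gamma, nu, rho} holds.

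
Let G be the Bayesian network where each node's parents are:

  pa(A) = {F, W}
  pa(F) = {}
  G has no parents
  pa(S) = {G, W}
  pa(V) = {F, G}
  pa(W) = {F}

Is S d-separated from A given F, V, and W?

Yes

4 paths connect S and A; each must be blocked for d-separation to hold:
Path 1: S ← W → A
  W is a fork here and W is conditioned on, so the path is blocked at W.
Path 2: S ← W ← F → A
  W is a chain here and W is conditioned on, so the path is blocked at W.
Path 3: S ← G → V ← F → W → A
  F is a fork here and F is conditioned on, so the path is blocked at F.
Path 4: S ← G → V ← F → A
  F is a fork here and F is conditioned on, so the path is blocked at F.
Every path is blocked, so S and A are d-separated given {F, V, W}.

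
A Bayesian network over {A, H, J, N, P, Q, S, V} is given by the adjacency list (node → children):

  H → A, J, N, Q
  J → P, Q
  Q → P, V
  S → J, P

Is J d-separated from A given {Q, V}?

No — J and A are not d-separated given {Q, V}.

There are 4 undirected paths between J and A; checking each against the conditioning set {Q, V}:
Path 1: J → Q ← H → A
  Q is a collider and Q is conditioned on, which opens it; H is a fork and H is not conditioned on — no node blocks this path, so it is active.
Path 2: J ← S → P ← Q ← H → A
  P is a collider here and neither P nor any of its descendants is conditioned on, so the collider stays closed — the path is blocked at P.
Path 3: J → P ← Q ← H → A
  P is a collider here and neither P nor any of its descendants is conditioned on, so the collider stays closed — the path is blocked at P.
Path 4: J ← H → A
  H is a fork and H is not conditioned on — no node blocks this path, so it is active.
Since the path J → Q ← H → A is active, J and A are not d-separated given {Q, V}.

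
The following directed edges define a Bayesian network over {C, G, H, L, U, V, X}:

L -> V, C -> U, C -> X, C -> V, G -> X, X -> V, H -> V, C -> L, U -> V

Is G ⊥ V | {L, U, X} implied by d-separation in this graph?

Enumerating the 4 paths from G to V and testing each for blocking by {L, U, X}:
Path 1: G → X ← C → U → V
  U is a chain here and U is conditioned on, so the path is blocked at U.
Path 2: G → X ← C → V
  X is a collider and X is conditioned on, which opens it; C is a fork and C is not conditioned on — no node blocks this path, so it is active.
Path 3: G → X ← C → L → V
  L is a chain here and L is conditioned on, so the path is blocked at L.
Path 4: G → X → V
  X is a chain here and X is conditioned on, so the path is blocked at X.
Since the path G → X ← C → V is active, G and V are not d-separated given {L, U, X}.

No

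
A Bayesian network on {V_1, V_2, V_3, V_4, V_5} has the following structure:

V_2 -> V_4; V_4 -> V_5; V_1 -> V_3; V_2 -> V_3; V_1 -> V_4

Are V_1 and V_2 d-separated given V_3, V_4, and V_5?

No

There are 2 undirected paths between V_1 and V_2; checking each against the conditioning set {V_3, V_4, V_5}:
Path 1: V_1 → V_4 ← V_2
  V_4 is a collider and V_4 is conditioned on, which opens it — no node blocks this path, so it is active.
Path 2: V_1 → V_3 ← V_2
  V_3 is a collider and V_3 is conditioned on, which opens it — no node blocks this path, so it is active.
Because an active path exists, V_1 and V_2 are not d-separated.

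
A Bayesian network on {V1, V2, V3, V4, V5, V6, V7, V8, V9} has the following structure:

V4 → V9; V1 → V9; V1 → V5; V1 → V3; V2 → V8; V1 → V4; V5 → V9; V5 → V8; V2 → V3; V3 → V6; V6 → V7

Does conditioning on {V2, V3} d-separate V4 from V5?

No

There are 6 undirected paths between V4 and V5; checking each against the conditioning set {V2, V3}:
  1. V4 ← V1 → V3 ← V2 → V8 ← V5 — V1:fork[open]; V3:collider[open]; V2:fork[blocks]; V8:collider[blocks] ⇒ blocked
  2. V4 ← V1 → V5 — V1:fork[open] ⇒ active
  3. V4 ← V1 → V9 ← V5 — V1:fork[open]; V9:collider[blocks] ⇒ blocked
  4. V4 → V9 ← V5 — V9:collider[blocks] ⇒ blocked
  5. V4 → V9 ← V1 → V3 ← V2 → V8 ← V5 — V9:collider[blocks]; V1:fork[open]; V3:collider[open]; V2:fork[blocks]; V8:collider[blocks] ⇒ blocked
  6. V4 → V9 ← V1 → V5 — V9:collider[blocks]; V1:fork[open] ⇒ blocked
At least one path is unblocked, so d-separation fails.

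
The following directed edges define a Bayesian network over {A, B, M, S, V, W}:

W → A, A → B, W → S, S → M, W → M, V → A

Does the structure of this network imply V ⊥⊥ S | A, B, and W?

2 paths connect V and S; each must be blocked for d-separation to hold:
Path 1: V → A ← W → M ← S
  W is a fork here and W is conditioned on, so the path is blocked at W.
Path 2: V → A ← W → S
  W is a fork here and W is conditioned on, so the path is blocked at W.
Since every path is blocked, d-separation holds.

Yes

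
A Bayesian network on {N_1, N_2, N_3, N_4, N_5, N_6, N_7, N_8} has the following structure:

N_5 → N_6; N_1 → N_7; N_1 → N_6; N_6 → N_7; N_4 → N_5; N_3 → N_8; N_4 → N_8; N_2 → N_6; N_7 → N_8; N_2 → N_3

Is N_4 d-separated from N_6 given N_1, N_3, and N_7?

No — N_4 and N_6 are not d-separated given {N_1, N_3, N_7}.

4 paths connect N_4 and N_6; each must be blocked for d-separation to hold:
Path 1: N_4 → N_8 ← N_3 ← N_2 → N_6
  N_8 is a collider here and neither N_8 nor any of its descendants is conditioned on, so the collider stays closed — the path is blocked at N_8.
Path 2: N_4 → N_8 ← N_7 ← N_1 → N_6
  N_8 is a collider here and neither N_8 nor any of its descendants is conditioned on, so the collider stays closed — the path is blocked at N_8.
Path 3: N_4 → N_8 ← N_7 ← N_6
  N_8 is a collider here and neither N_8 nor any of its descendants is conditioned on, so the collider stays closed — the path is blocked at N_8.
Path 4: N_4 → N_5 → N_6
  N_5 is a chain and N_5 is not conditioned on — no node blocks this path, so it is active.
At least one path is unblocked, so d-separation fails.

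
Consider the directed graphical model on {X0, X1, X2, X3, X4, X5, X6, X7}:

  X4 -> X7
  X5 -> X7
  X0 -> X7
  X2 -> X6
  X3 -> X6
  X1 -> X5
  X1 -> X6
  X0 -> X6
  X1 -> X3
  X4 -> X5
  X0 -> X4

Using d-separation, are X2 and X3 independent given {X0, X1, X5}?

6 paths connect X2 and X3; each must be blocked for d-separation to hold:
Path 1: X2 → X6 ← X3
  X6 is a collider here and neither X6 nor any of its descendants is conditioned on, so the collider stays closed — the path is blocked at X6.
Path 2: X2 → X6 ← X0 → X7 ← X5 ← X1 → X3
  X6 is a collider here and neither X6 nor any of its descendants is conditioned on, so the collider stays closed — the path is blocked at X6.
Path 3: X2 → X6 ← X0 → X7 ← X4 → X5 ← X1 → X3
  X6 is a collider here and neither X6 nor any of its descendants is conditioned on, so the collider stays closed — the path is blocked at X6.
Path 4: X2 → X6 ← X0 → X4 → X7 ← X5 ← X1 → X3
  X6 is a collider here and neither X6 nor any of its descendants is conditioned on, so the collider stays closed — the path is blocked at X6.
Path 5: X2 → X6 ← X0 → X4 → X5 ← X1 → X3
  X6 is a collider here and neither X6 nor any of its descendants is conditioned on, so the collider stays closed — the path is blocked at X6.
Path 6: X2 → X6 ← X1 → X3
  X6 is a collider here and neither X6 nor any of its descendants is conditioned on, so the collider stays closed — the path is blocked at X6.
All paths are blocked; X2 ⊥ X3 | {X0, X1, X5} holds.

Yes — X2 and X3 are d-separated given {X0, X1, X5}.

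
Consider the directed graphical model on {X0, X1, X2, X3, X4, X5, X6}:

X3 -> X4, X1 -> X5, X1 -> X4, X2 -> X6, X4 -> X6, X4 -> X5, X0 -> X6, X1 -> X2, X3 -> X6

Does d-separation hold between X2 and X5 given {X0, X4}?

There are 6 undirected paths between X2 and X5; checking each against the conditioning set {X0, X4}:
Path 1: X2 → X6 ← X3 → X4 → X5
  X6 is a collider here and neither X6 nor any of its descendants is conditioned on, so the collider stays closed — the path is blocked at X6.
Path 2: X2 → X6 ← X3 → X4 ← X1 → X5
  X6 is a collider here and neither X6 nor any of its descendants is conditioned on, so the collider stays closed — the path is blocked at X6.
Path 3: X2 → X6 ← X4 → X5
  X6 is a collider here and neither X6 nor any of its descendants is conditioned on, so the collider stays closed — the path is blocked at X6.
Path 4: X2 → X6 ← X4 ← X1 → X5
  X6 is a collider here and neither X6 nor any of its descendants is conditioned on, so the collider stays closed — the path is blocked at X6.
Path 5: X2 ← X1 → X4 → X5
  X4 is a chain here and X4 is conditioned on, so the path is blocked at X4.
Path 6: X2 ← X1 → X5
  X1 is a fork and X1 is not conditioned on — no node blocks this path, so it is active.
Because an active path exists, X2 and X5 are not d-separated.

No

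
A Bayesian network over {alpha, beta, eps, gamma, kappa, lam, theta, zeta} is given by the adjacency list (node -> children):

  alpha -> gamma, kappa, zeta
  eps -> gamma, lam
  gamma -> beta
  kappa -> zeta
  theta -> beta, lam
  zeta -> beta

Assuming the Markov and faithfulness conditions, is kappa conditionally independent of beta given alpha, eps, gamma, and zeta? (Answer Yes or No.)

Yes

6 paths connect kappa and beta; each must be blocked for d-separation to hold:
Path 1: kappa ← alpha → gamma → beta
  alpha is a fork here and alpha is conditioned on, so the path is blocked at alpha.
Path 2: kappa ← alpha → gamma ← eps → lam ← theta → beta
  alpha is a fork here and alpha is conditioned on, so the path is blocked at alpha.
Path 3: kappa ← alpha → zeta → beta
  alpha is a fork here and alpha is conditioned on, so the path is blocked at alpha.
Path 4: kappa → zeta → beta
  zeta is a chain here and zeta is conditioned on, so the path is blocked at zeta.
Path 5: kappa → zeta ← alpha → gamma → beta
  alpha is a fork here and alpha is conditioned on, so the path is blocked at alpha.
Path 6: kappa → zeta ← alpha → gamma ← eps → lam ← theta → beta
  alpha is a fork here and alpha is conditioned on, so the path is blocked at alpha.
All paths are blocked; kappa ⊥ beta | {alpha, eps, gamma, zeta} holds.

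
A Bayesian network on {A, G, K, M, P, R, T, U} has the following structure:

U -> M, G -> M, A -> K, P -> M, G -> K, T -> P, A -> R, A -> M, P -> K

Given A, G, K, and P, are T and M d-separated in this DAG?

3 paths connect T and M; each must be blocked for d-separation to hold:
  1. T → P → K ← G → M — P:chain[blocks]; K:collider[open]; G:fork[blocks] ⇒ blocked
  2. T → P → K ← A → M — P:chain[blocks]; K:collider[open]; A:fork[blocks] ⇒ blocked
  3. T → P → M — P:chain[blocks] ⇒ blocked
All paths are blocked; T ⊥ M | {A, G, K, P} holds.

Yes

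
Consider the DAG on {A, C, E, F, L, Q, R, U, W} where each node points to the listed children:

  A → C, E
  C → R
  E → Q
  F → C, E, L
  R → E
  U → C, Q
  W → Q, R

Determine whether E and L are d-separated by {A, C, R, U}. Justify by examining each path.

Enumerating the 6 paths from E to L and testing each for blocking by {A, C, R, U}:
  1. E ← A → C ← F → L — A:fork[blocks]; C:collider[open]; F:fork[open] ⇒ blocked
  2. E ← R ← C ← F → L — R:chain[blocks]; C:chain[blocks]; F:fork[open] ⇒ blocked
  3. E ← R ← W → Q ← U → C ← F → L — R:chain[blocks]; W:fork[open]; Q:collider[blocks]; U:fork[blocks]; C:collider[open]; F:fork[open] ⇒ blocked
  4. E ← F → L — F:fork[open] ⇒ active
  5. E → Q ← U → C ← F → L — Q:collider[blocks]; U:fork[blocks]; C:collider[open]; F:fork[open] ⇒ blocked
  6. E → Q ← W → R ← C ← F → L — Q:collider[blocks]; W:fork[open]; R:collider[open]; C:chain[blocks]; F:fork[open] ⇒ blocked
Because an active path exists, E and L are not d-separated.

No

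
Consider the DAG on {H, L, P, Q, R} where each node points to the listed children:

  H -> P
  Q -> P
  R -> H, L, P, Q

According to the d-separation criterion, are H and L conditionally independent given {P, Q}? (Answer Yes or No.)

We examine all 3 paths between H and L:
  1. H ← R → L — R:fork[open] ⇒ active
  2. H → P ← Q ← R → L — P:collider[open]; Q:chain[blocks]; R:fork[open] ⇒ blocked
  3. H → P ← R → L — P:collider[open]; R:fork[open] ⇒ active
At least one path is unblocked, so d-separation fails.

No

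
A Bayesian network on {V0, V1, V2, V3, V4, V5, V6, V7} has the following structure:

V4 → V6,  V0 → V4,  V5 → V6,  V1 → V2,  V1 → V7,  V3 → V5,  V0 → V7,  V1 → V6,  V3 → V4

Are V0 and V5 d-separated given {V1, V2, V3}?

We examine all 4 paths between V0 and V5:
Path 1: V0 → V4 ← V3 → V5
  V4 is a collider here and neither V4 nor any of its descendants is conditioned on, so the collider stays closed — the path is blocked at V4.
Path 2: V0 → V4 → V6 ← V5
  V6 is a collider here and neither V6 nor any of its descendants is conditioned on, so the collider stays closed — the path is blocked at V6.
Path 3: V0 → V7 ← V1 → V6 ← V4 ← V3 → V5
  V7 is a collider here and neither V7 nor any of its descendants is conditioned on, so the collider stays closed — the path is blocked at V7.
Path 4: V0 → V7 ← V1 → V6 ← V5
  V7 is a collider here and neither V7 nor any of its descendants is conditioned on, so the collider stays closed — the path is blocked at V7.
All paths are blocked; V0 ⊥ V5 | {V1, V2, V3} holds.

Yes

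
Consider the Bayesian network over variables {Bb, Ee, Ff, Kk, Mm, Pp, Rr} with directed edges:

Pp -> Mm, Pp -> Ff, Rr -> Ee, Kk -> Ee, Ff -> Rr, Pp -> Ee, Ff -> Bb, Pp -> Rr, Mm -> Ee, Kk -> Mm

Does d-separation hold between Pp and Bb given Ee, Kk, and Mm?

5 paths connect Pp and Bb; each must be blocked for d-separation to hold:
Path 1: Pp → Mm → Ee ← Rr ← Ff → Bb
  Mm is a chain here and Mm is conditioned on, so the path is blocked at Mm.
Path 2: Pp → Mm ← Kk → Ee ← Rr ← Ff → Bb
  Kk is a fork here and Kk is conditioned on, so the path is blocked at Kk.
Path 3: Pp → Ff → Bb
  Ff is a chain and Ff is not conditioned on — no node blocks this path, so it is active.
Path 4: Pp → Rr ← Ff → Bb
  Rr is a collider and its descendant Ee is conditioned on, which opens it; Ff is a fork and Ff is not conditioned on — no node blocks this path, so it is active.
Path 5: Pp → Ee ← Rr ← Ff → Bb
  Ee is a collider and Ee is conditioned on, which opens it; Rr is a chain and Rr is not conditioned on; Ff is a fork and Ff is not conditioned on — no node blocks this path, so it is active.
Since the path Pp → Ff → Bb is active, Pp and Bb are not d-separated given {Ee, Kk, Mm}.

No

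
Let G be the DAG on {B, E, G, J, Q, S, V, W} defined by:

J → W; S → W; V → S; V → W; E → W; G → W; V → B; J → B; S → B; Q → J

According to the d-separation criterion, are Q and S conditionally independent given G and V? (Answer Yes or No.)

Yes — Q and S are d-separated given {G, V}.

6 paths connect Q and S; each must be blocked for d-separation to hold:
Path 1: Q → J → B ← V → S
  B is a collider here and neither B nor any of its descendants is conditioned on, so the collider stays closed — the path is blocked at B.
Path 2: Q → J → B ← V → W ← S
  B is a collider here and neither B nor any of its descendants is conditioned on, so the collider stays closed — the path is blocked at B.
Path 3: Q → J → B ← S
  B is a collider here and neither B nor any of its descendants is conditioned on, so the collider stays closed — the path is blocked at B.
Path 4: Q → J → W ← V → B ← S
  W is a collider here and neither W nor any of its descendants is conditioned on, so the collider stays closed — the path is blocked at W.
Path 5: Q → J → W ← V → S
  W is a collider here and neither W nor any of its descendants is conditioned on, so the collider stays closed — the path is blocked at W.
Path 6: Q → J → W ← S
  W is a collider here and neither W nor any of its descendants is conditioned on, so the collider stays closed — the path is blocked at W.
Since every path is blocked, d-separation holds.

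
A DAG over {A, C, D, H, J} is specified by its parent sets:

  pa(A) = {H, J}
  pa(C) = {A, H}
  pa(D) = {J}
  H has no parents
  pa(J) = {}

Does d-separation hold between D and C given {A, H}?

We examine all 2 paths between D and C:
Path 1: D ← J → A ← H → C
  H is a fork here and H is conditioned on, so the path is blocked at H.
Path 2: D ← J → A → C
  A is a chain here and A is conditioned on, so the path is blocked at A.
All paths are blocked; D ⊥ C | {A, H} holds.

Yes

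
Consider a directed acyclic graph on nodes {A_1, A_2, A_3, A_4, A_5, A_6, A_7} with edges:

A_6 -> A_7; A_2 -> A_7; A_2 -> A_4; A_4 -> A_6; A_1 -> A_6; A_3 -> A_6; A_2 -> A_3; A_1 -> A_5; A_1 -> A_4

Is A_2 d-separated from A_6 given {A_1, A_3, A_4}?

4 paths connect A_2 and A_6; each must be blocked for d-separation to hold:
  1. A_2 → A_7 ← A_6 — A_7:collider[blocks] ⇒ blocked
  2. A_2 → A_4 → A_6 — A_4:chain[blocks] ⇒ blocked
  3. A_2 → A_4 ← A_1 → A_6 — A_4:collider[open]; A_1:fork[blocks] ⇒ blocked
  4. A_2 → A_3 → A_6 — A_3:chain[blocks] ⇒ blocked
Since every path is blocked, d-separation holds.

Yes — A_2 and A_6 are d-separated given {A_1, A_3, A_4}.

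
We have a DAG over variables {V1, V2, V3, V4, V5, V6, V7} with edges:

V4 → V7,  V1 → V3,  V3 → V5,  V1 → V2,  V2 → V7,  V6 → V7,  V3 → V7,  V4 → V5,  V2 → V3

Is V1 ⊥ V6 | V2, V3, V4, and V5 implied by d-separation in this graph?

Yes

Enumerating the 6 paths from V1 to V6 and testing each for blocking by {V2, V3, V4, V5}:
Path 1: V1 → V3 → V7 ← V6
  V3 is a chain here and V3 is conditioned on, so the path is blocked at V3.
Path 2: V1 → V3 → V5 ← V4 → V7 ← V6
  V3 is a chain here and V3 is conditioned on, so the path is blocked at V3.
Path 3: V1 → V3 ← V2 → V7 ← V6
  V2 is a fork here and V2 is conditioned on, so the path is blocked at V2.
Path 4: V1 → V2 → V7 ← V6
  V2 is a chain here and V2 is conditioned on, so the path is blocked at V2.
Path 5: V1 → V2 → V3 → V7 ← V6
  V2 is a chain here and V2 is conditioned on, so the path is blocked at V2.
Path 6: V1 → V2 → V3 → V5 ← V4 → V7 ← V6
  V2 is a chain here and V2 is conditioned on, so the path is blocked at V2.
Since every path is blocked, d-separation holds.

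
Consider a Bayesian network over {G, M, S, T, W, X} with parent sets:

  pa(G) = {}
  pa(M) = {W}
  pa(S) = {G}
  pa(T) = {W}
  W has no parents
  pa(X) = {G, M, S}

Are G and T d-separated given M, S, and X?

We examine all 2 paths between G and T:
  1. G → X ← M ← W → T — X:collider[open]; M:chain[blocks]; W:fork[open] ⇒ blocked
  2. G → S → X ← M ← W → T — S:chain[blocks]; X:collider[open]; M:chain[blocks]; W:fork[open] ⇒ blocked
All paths are blocked; G ⊥ T | {M, S, X} holds.

Yes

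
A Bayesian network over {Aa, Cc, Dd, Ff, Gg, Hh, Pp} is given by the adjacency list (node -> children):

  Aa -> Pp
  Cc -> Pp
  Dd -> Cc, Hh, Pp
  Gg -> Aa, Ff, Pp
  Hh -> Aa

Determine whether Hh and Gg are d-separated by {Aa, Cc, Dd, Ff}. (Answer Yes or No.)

No

We examine all 6 paths between Hh and Gg:
  1. Hh ← Dd → Cc → Pp ← Gg — Dd:fork[blocks]; Cc:chain[blocks]; Pp:collider[blocks] ⇒ blocked
  2. Hh ← Dd → Cc → Pp ← Aa ← Gg — Dd:fork[blocks]; Cc:chain[blocks]; Pp:collider[blocks]; Aa:chain[blocks] ⇒ blocked
  3. Hh ← Dd → Pp ← Gg — Dd:fork[blocks]; Pp:collider[blocks] ⇒ blocked
  4. Hh ← Dd → Pp ← Aa ← Gg — Dd:fork[blocks]; Pp:collider[blocks]; Aa:chain[blocks] ⇒ blocked
  5. Hh → Aa ← Gg — Aa:collider[open] ⇒ active
  6. Hh → Aa → Pp ← Gg — Aa:chain[blocks]; Pp:collider[blocks] ⇒ blocked
At least one path is unblocked, so d-separation fails.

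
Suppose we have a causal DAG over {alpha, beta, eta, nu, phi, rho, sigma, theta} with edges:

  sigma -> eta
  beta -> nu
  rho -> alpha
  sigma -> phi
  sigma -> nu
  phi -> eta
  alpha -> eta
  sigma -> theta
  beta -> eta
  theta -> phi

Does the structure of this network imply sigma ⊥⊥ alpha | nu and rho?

Yes

4 paths connect sigma and alpha; each must be blocked for d-separation to hold:
Path 1: sigma → nu ← beta → eta ← alpha
  eta is a collider here and neither eta nor any of its descendants is conditioned on, so the collider stays closed — the path is blocked at eta.
Path 2: sigma → phi → eta ← alpha
  eta is a collider here and neither eta nor any of its descendants is conditioned on, so the collider stays closed — the path is blocked at eta.
Path 3: sigma → theta → phi → eta ← alpha
  eta is a collider here and neither eta nor any of its descendants is conditioned on, so the collider stays closed — the path is blocked at eta.
Path 4: sigma → eta ← alpha
  eta is a collider here and neither eta nor any of its descendants is conditioned on, so the collider stays closed — the path is blocked at eta.
Since every path is blocked, d-separation holds.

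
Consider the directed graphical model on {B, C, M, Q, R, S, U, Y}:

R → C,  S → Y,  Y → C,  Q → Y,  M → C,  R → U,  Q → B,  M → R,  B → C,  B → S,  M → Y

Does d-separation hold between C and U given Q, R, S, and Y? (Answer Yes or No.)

Yes — C and U are d-separated given {Q, R, S, Y}.

Enumerating the 5 paths from C to U and testing each for blocking by {Q, R, S, Y}:
Path 1: C ← R → U
  R is a fork here and R is conditioned on, so the path is blocked at R.
Path 2: C ← Y ← M → R → U
  Y is a chain here and Y is conditioned on, so the path is blocked at Y.
Path 3: C ← B ← Q → Y ← M → R → U
  Q is a fork here and Q is conditioned on, so the path is blocked at Q.
Path 4: C ← B → S → Y ← M → R → U
  S is a chain here and S is conditioned on, so the path is blocked at S.
Path 5: C ← M → R → U
  R is a chain here and R is conditioned on, so the path is blocked at R.
Since every path is blocked, d-separation holds.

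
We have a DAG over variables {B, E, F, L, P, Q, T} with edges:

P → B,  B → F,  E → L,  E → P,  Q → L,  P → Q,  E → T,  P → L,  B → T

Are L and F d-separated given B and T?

Yes

6 paths connect L and F; each must be blocked for d-separation to hold:
Path 1: L ← Q ← P ← E → T ← B → F
  B is a fork here and B is conditioned on, so the path is blocked at B.
Path 2: L ← Q ← P → B → F
  B is a chain here and B is conditioned on, so the path is blocked at B.
Path 3: L ← E → P → B → F
  B is a chain here and B is conditioned on, so the path is blocked at B.
Path 4: L ← E → T ← B → F
  B is a fork here and B is conditioned on, so the path is blocked at B.
Path 5: L ← P ← E → T ← B → F
  B is a fork here and B is conditioned on, so the path is blocked at B.
Path 6: L ← P → B → F
  B is a chain here and B is conditioned on, so the path is blocked at B.
Every path is blocked, so L and F are d-separated given {B, T}.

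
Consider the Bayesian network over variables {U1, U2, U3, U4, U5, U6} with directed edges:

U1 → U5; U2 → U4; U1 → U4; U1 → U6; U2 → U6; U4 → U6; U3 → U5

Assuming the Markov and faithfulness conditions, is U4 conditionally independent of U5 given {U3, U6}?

No

We examine all 3 paths between U4 and U5:
Path 1: U4 ← U2 → U6 ← U1 → U5
  U2 is a fork and U2 is not conditioned on; U6 is a collider and U6 is conditioned on, which opens it; U1 is a fork and U1 is not conditioned on — no node blocks this path, so it is active.
Path 2: U4 → U6 ← U1 → U5
  U6 is a collider and U6 is conditioned on, which opens it; U1 is a fork and U1 is not conditioned on — no node blocks this path, so it is active.
Path 3: U4 ← U1 → U5
  U1 is a fork and U1 is not conditioned on — no node blocks this path, so it is active.
Since the path U4 ← U2 → U6 ← U1 → U5 is active, U4 and U5 are not d-separated given {U3, U6}.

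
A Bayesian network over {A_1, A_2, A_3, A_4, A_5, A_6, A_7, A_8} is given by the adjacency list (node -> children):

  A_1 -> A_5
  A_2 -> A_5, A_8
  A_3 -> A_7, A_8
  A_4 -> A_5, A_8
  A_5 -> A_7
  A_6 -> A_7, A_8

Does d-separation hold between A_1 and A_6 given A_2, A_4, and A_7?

6 paths connect A_1 and A_6; each must be blocked for d-separation to hold:
  1. A_1 → A_5 ← A_4 → A_8 ← A_3 → A_7 ← A_6 — A_5:collider[open]; A_4:fork[blocks]; A_8:collider[blocks]; A_3:fork[open]; A_7:collider[open] ⇒ blocked
  2. A_1 → A_5 ← A_4 → A_8 ← A_6 — A_5:collider[open]; A_4:fork[blocks]; A_8:collider[blocks] ⇒ blocked
  3. A_1 → A_5 → A_7 ← A_3 → A_8 ← A_6 — A_5:chain[open]; A_7:collider[open]; A_3:fork[open]; A_8:collider[blocks] ⇒ blocked
  4. A_1 → A_5 → A_7 ← A_6 — A_5:chain[open]; A_7:collider[open] ⇒ active
  5. A_1 → A_5 ← A_2 → A_8 ← A_3 → A_7 ← A_6 — A_5:collider[open]; A_2:fork[blocks]; A_8:collider[blocks]; A_3:fork[open]; A_7:collider[open] ⇒ blocked
  6. A_1 → A_5 ← A_2 → A_8 ← A_6 — A_5:collider[open]; A_2:fork[blocks]; A_8:collider[blocks] ⇒ blocked
Since the path A_1 → A_5 → A_7 ← A_6 is active, A_1 and A_6 are not d-separated given {A_2, A_4, A_7}.

No — A_1 and A_6 are not d-separated given {A_2, A_4, A_7}.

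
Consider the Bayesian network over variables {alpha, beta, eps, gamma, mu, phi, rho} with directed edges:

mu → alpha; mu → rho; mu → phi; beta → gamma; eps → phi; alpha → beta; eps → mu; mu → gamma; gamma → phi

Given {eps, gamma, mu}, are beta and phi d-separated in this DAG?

Yes

There are 6 undirected paths between beta and phi; checking each against the conditioning set {eps, gamma, mu}:
  1. beta ← alpha ← mu ← eps → phi — alpha:chain[open]; mu:chain[blocks]; eps:fork[blocks] ⇒ blocked
  2. beta ← alpha ← mu → gamma → phi — alpha:chain[open]; mu:fork[blocks]; gamma:chain[blocks] ⇒ blocked
  3. beta ← alpha ← mu → phi — alpha:chain[open]; mu:fork[blocks] ⇒ blocked
  4. beta → gamma ← mu ← eps → phi — gamma:collider[open]; mu:chain[blocks]; eps:fork[blocks] ⇒ blocked
  5. beta → gamma ← mu → phi — gamma:collider[open]; mu:fork[blocks] ⇒ blocked
  6. beta → gamma → phi — gamma:chain[blocks] ⇒ blocked
All paths are blocked; beta ⊥ phi | {eps, gamma, mu} holds.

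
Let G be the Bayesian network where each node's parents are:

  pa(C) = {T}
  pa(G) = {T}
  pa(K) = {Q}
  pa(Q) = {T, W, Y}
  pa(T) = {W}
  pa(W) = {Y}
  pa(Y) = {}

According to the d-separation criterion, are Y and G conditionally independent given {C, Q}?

No

There are 4 undirected paths between Y and G; checking each against the conditioning set {C, Q}:
Path 1: Y → Q ← W → T → G
  Q is a collider and Q is conditioned on, which opens it; W is a fork and W is not conditioned on; T is a chain and T is not conditioned on — no node blocks this path, so it is active.
Path 2: Y → Q ← T → G
  Q is a collider and Q is conditioned on, which opens it; T is a fork and T is not conditioned on — no node blocks this path, so it is active.
Path 3: Y → W → Q ← T → G
  W is a chain and W is not conditioned on; Q is a collider and Q is conditioned on, which opens it; T is a fork and T is not conditioned on — no node blocks this path, so it is active.
Path 4: Y → W → T → G
  W is a chain and W is not conditioned on; T is a chain and T is not conditioned on — no node blocks this path, so it is active.
At least one path is unblocked, so d-separation fails.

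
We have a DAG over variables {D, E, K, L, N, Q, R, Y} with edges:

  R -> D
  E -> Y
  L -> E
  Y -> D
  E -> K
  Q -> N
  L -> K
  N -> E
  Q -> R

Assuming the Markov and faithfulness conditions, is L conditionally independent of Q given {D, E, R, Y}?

We examine all 4 paths between L and Q:
  1. L → E → Y → D ← R ← Q — E:chain[blocks]; Y:chain[blocks]; D:collider[open]; R:chain[blocks] ⇒ blocked
  2. L → E ← N ← Q — E:collider[open]; N:chain[open] ⇒ active
  3. L → K ← E → Y → D ← R ← Q — K:collider[blocks]; E:fork[blocks]; Y:chain[blocks]; D:collider[open]; R:chain[blocks] ⇒ blocked
  4. L → K ← E ← N ← Q — K:collider[blocks]; E:chain[blocks]; N:chain[open] ⇒ blocked
Because an active path exists, L and Q are not d-separated.

No — L and Q are not d-separated given {D, E, R, Y}.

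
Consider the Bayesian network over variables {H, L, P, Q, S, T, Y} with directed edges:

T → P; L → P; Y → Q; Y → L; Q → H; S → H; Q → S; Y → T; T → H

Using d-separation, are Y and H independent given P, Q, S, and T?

Enumerating the 4 paths from Y to H and testing each for blocking by {P, Q, S, T}:
Path 1: Y → L → P ← T → H
  T is a fork here and T is conditioned on, so the path is blocked at T.
Path 2: Y → Q → H
  Q is a chain here and Q is conditioned on, so the path is blocked at Q.
Path 3: Y → Q → S → H
  Q is a chain here and Q is conditioned on, so the path is blocked at Q.
Path 4: Y → T → H
  T is a chain here and T is conditioned on, so the path is blocked at T.
Since every path is blocked, d-separation holds.

Yes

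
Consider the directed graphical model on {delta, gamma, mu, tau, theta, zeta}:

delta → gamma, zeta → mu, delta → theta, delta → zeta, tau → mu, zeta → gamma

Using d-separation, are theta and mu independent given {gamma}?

No

We examine all 2 paths between theta and mu:
Path 1: theta ← delta → zeta → mu
  delta is a fork and delta is not conditioned on; zeta is a chain and zeta is not conditioned on — no node blocks this path, so it is active.
Path 2: theta ← delta → gamma ← zeta → mu
  delta is a fork and delta is not conditioned on; gamma is a collider and gamma is conditioned on, which opens it; zeta is a fork and zeta is not conditioned on — no node blocks this path, so it is active.
Because an active path exists, theta and mu are not d-separated.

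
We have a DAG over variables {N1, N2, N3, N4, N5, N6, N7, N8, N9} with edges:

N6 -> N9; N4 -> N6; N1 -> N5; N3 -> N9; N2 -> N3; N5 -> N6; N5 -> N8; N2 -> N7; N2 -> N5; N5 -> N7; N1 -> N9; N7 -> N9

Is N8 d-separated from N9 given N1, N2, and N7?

There are 6 undirected paths between N8 and N9; checking each against the conditioning set {N1, N2, N7}:
  1. N8 ← N5 → N7 ← N2 → N3 → N9 — N5:fork[open]; N7:collider[open]; N2:fork[blocks]; N3:chain[open] ⇒ blocked
  2. N8 ← N5 → N7 → N9 — N5:fork[open]; N7:chain[blocks] ⇒ blocked
  3. N8 ← N5 → N6 → N9 — N5:fork[open]; N6:chain[open] ⇒ active
  4. N8 ← N5 ← N1 → N9 — N5:chain[open]; N1:fork[blocks] ⇒ blocked
  5. N8 ← N5 ← N2 → N7 → N9 — N5:chain[open]; N2:fork[blocks]; N7:chain[blocks] ⇒ blocked
  6. N8 ← N5 ← N2 → N3 → N9 — N5:chain[open]; N2:fork[blocks]; N3:chain[open] ⇒ blocked
At least one path is unblocked, so d-separation fails.

No — N8 and N9 are not d-separated given {N1, N2, N7}.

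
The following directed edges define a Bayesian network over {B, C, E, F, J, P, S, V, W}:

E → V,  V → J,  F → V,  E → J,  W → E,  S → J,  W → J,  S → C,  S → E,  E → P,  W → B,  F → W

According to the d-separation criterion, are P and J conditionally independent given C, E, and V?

Yes

Enumerating the 6 paths from P to J and testing each for blocking by {C, E, V}:
  1. P ← E → J — E:fork[blocks] ⇒ blocked
  2. P ← E ← S → J — E:chain[blocks]; S:fork[open] ⇒ blocked
  3. P ← E ← W → J — E:chain[blocks]; W:fork[open] ⇒ blocked
  4. P ← E ← W ← F → V → J — E:chain[blocks]; W:chain[open]; F:fork[open]; V:chain[blocks] ⇒ blocked
  5. P ← E → V → J — E:fork[blocks]; V:chain[blocks] ⇒ blocked
  6. P ← E → V ← F → W → J — E:fork[blocks]; V:collider[open]; F:fork[open]; W:chain[open] ⇒ blocked
Every path is blocked, so P and J are d-separated given {C, E, V}.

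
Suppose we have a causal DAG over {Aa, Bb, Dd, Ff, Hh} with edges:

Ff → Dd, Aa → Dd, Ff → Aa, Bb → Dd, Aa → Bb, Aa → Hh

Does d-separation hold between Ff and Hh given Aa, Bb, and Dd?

There are 3 undirected paths between Ff and Hh; checking each against the conditioning set {Aa, Bb, Dd}:
Path 1: Ff → Aa → Hh
  Aa is a chain here and Aa is conditioned on, so the path is blocked at Aa.
Path 2: Ff → Dd ← Bb ← Aa → Hh
  Bb is a chain here and Bb is conditioned on, so the path is blocked at Bb.
Path 3: Ff → Dd ← Aa → Hh
  Aa is a fork here and Aa is conditioned on, so the path is blocked at Aa.
Every path is blocked, so Ff and Hh are d-separated given {Aa, Bb, Dd}.

Yes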